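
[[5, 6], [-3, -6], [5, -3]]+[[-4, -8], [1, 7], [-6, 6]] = [[1, -2], [-2, 1], [-1, 3]]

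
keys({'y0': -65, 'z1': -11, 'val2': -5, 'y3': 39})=['y0', 'z1', 'val2', 'y3']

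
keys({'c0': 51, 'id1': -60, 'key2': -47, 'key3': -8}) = ['c0', 'id1', 'key2', 'key3']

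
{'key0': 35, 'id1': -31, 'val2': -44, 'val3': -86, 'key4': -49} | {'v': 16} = {'key0': 35, 'id1': -31, 'val2': -44, 'val3': -86, 'key4': -49, 'v': 16}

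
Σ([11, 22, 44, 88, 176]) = 341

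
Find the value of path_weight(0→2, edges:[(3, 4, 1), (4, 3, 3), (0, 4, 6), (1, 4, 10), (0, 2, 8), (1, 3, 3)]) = w(0→2)=8
= 8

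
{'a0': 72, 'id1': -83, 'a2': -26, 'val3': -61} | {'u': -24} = {'a0': 72, 'id1': -83, 'a2': -26, 'val3': -61, 'u': -24}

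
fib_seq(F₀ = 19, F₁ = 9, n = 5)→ [19, 9, 28, 37, 65]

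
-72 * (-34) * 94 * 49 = 11275488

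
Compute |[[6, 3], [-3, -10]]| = (6)*(-10) - (3)*(-3)
= -51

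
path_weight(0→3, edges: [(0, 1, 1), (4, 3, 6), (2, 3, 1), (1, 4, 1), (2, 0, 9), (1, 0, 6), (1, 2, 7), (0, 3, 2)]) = w(0→3)=2
= 2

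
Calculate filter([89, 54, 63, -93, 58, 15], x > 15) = keep x where x > 15: 89✓, 54✓, 63✓, -93✗, 58✓, 15✗
= [89, 54, 63, 58]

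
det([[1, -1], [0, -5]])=(1)*(-5) - (-1)*(0)
= -5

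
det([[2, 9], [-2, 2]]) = (2)*(2) - (9)*(-2)
= 22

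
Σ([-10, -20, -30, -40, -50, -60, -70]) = (-10) + (-20) + (-30) + (-40) + (-50) + (-60) + (-70)
= -280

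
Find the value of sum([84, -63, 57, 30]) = 108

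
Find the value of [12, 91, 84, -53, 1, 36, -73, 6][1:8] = [91, 84, -53, 1, 36, -73, 6]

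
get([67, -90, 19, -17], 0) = 67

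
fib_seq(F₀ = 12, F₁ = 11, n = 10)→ F_2 = F_1 + F_0 = 23
F_3 = F_2 + F_1 = 34
F_4 = F_3 + F_2 = 57
...
= [12, 11, 23, 34, 57, 91, 148, 239, 387, 626]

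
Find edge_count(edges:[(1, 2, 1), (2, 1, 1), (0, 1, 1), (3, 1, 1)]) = 4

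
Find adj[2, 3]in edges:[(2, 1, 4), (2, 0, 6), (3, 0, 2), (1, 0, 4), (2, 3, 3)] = 3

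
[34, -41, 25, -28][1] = -41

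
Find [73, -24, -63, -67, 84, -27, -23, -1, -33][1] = -24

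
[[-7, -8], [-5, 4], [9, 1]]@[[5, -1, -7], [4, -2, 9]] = [[-67, 23, -23], [-9, -3, 71], [49, -11, -54]]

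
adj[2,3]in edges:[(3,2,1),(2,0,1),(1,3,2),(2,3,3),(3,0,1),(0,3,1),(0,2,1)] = 3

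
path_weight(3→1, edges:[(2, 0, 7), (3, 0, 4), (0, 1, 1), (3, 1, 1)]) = 1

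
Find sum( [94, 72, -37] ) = 129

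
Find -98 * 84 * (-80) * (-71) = -46757760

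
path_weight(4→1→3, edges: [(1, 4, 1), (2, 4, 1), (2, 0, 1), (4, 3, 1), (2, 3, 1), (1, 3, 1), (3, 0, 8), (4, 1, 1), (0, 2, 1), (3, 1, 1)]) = 2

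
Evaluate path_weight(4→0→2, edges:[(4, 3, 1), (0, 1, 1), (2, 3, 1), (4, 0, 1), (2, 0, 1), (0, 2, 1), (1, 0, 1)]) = w(4→0)=1 + w(0→2)=1
= 2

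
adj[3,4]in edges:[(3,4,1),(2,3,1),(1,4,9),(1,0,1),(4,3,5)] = 1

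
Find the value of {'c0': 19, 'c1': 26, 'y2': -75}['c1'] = 26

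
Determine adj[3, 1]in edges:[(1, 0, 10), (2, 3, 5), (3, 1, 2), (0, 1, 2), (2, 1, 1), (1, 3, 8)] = 2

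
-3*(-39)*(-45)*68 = -358020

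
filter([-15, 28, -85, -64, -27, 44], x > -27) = keep x where x > -27: -15✓, 28✓, -85✗, -64✗, -27✗, 44✓
= [-15, 28, 44]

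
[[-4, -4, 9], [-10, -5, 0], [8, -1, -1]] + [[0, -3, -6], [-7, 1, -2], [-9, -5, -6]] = [[-4, -7, 3], [-17, -4, -2], [-1, -6, -7]]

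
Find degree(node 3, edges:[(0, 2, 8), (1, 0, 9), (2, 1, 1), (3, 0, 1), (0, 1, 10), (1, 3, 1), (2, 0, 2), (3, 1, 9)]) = 3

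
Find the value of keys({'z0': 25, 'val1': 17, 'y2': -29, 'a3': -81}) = ['z0', 'val1', 'y2', 'a3']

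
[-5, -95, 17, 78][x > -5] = [17, 78]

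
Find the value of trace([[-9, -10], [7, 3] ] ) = -6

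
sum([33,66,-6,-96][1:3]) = 60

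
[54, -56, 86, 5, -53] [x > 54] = [86]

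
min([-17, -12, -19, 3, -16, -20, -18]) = -20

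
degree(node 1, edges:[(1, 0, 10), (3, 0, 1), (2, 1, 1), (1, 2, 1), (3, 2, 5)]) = incident: (1,0), (2,1), (1,2)
= 3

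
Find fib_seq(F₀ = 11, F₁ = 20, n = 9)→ [11, 20, 31, 51, 82, 133, 215, 348, 563]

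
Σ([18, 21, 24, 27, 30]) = 18 + 21 + 24 + 27 + 30
= 120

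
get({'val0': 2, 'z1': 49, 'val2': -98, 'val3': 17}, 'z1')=49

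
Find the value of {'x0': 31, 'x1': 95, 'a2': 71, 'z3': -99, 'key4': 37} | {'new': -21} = {'x0': 31, 'x1': 95, 'a2': 71, 'z3': -99, 'key4': 37, 'new': -21}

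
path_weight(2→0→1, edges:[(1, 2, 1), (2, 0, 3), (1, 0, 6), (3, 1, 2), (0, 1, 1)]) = 4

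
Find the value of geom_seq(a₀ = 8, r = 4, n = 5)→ [8, 32, 128, 512, 2048]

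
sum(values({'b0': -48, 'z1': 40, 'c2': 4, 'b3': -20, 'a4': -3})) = -27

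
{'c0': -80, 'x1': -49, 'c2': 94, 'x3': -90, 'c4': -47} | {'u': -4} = {'c0': -80, 'x1': -49, 'c2': 94, 'x3': -90, 'c4': -47, 'u': -4}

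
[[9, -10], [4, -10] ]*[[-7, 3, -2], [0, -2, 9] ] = C[0][0] = (9)*(-7) + (-10)*(0) = -63
C[0][1] = (9)*(3) + (-10)*(-2) = 47
C[0][2] = (9)*(-2) + (-10)*(9) = -108
C[1][0] = (4)*(-7) + (-10)*(0) = -28
C[1][1] = (4)*(3) + (-10)*(-2) = 32
C[1][2] = (4)*(-2) + (-10)*(9) = -98
= [[-63, 47, -108], [-28, 32, -98]]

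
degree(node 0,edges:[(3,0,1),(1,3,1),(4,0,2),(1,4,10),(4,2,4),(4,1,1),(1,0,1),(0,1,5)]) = incident: (3,0), (4,0), (1,0), (0,1)
= 4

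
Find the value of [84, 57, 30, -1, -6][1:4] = [57, 30, -1]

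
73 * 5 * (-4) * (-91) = 132860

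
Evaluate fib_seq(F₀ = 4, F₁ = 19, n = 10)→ [4, 19, 23, 42, 65, 107, 172, 279, 451, 730]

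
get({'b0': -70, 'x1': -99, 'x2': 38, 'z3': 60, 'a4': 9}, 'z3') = 60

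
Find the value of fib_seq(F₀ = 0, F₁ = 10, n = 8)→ [0, 10, 10, 20, 30, 50, 80, 130]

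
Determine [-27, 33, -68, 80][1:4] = [33, -68, 80]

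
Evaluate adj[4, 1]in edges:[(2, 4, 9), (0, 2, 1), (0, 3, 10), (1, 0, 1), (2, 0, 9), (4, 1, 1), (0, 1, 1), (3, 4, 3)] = 1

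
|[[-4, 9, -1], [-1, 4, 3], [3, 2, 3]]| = (1)*(-4)*det([[4, 3], [2, 3]]) + (-1)*(9)*det([[-1, 3], [3, 3]]) + (1)*(-1)*det([[-1, 4], [3, 2]])
= -24 + 108 + 14
= 98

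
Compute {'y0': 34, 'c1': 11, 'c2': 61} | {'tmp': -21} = {'y0': 34, 'c1': 11, 'c2': 61, 'tmp': -21}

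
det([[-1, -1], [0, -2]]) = (-1)*(-2) - (-1)*(0)
= 2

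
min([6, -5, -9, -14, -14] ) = -14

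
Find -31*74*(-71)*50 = 8143700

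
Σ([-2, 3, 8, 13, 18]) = 40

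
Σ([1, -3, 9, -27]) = 1 + -3 + 9 + -27
= -20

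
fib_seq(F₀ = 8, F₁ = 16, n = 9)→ [8, 16, 24, 40, 64, 104, 168, 272, 440]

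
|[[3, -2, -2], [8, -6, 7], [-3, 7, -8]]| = -165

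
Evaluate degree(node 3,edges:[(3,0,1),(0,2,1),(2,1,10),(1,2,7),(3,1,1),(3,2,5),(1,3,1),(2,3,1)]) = 5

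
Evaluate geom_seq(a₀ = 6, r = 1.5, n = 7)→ [6.0, 9.0, 13.5, 20.25, 30.375, 45.5625, 68.34375]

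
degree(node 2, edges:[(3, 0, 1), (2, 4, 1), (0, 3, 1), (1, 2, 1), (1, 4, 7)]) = 2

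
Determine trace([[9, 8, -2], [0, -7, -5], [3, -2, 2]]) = diagonal: 9 + (-7) + 2
= 4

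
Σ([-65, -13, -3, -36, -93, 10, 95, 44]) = -61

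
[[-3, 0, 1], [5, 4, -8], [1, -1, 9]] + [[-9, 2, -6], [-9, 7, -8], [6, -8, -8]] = [[-12, 2, -5], [-4, 11, -16], [7, -9, 1]]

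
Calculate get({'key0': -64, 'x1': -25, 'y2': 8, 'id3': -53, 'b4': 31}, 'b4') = 31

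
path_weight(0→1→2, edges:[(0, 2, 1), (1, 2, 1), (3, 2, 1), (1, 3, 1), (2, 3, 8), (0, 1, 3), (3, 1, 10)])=w(0→1)=3 + w(1→2)=1
= 4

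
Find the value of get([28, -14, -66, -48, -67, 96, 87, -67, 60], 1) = -14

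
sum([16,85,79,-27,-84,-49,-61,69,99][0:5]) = slice → [16, 85, 79, -27, -84]
16 + 85 + 79 + (-27) + (-84)
= 69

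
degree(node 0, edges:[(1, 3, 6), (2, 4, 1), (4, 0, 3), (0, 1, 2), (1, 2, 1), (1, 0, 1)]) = 3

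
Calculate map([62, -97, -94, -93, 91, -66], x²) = [3844, 9409, 8836, 8649, 8281, 4356]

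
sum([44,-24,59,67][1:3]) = slice → [-24, 59]
(-24) + 59
= 35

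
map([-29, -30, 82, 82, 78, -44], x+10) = -29+10=-19, -30+10=-20, 82+10=92, 82+10=92, 78+10=88, -44+10=-34
= [-19, -20, 92, 92, 88, -34]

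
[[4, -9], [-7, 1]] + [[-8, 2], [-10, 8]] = [[-4, -7], [-17, 9]]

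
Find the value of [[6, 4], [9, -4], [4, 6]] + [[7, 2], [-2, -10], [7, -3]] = [[13, 6], [7, -14], [11, 3]]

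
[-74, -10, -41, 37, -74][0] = -74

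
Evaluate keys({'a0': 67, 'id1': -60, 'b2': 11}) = ['a0', 'id1', 'b2']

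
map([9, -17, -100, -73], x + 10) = 9+10=19, -17+10=-7, -100+10=-90, -73+10=-63
= [19, -7, -90, -63]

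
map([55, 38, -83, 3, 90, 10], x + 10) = [65, 48, -73, 13, 100, 20]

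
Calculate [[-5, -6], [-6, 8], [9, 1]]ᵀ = [[-5, -6, 9], [-6, 8, 1]]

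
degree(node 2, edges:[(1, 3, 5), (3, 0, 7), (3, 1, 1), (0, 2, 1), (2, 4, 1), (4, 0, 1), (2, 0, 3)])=incident: (0,2), (2,4), (2,0)
= 3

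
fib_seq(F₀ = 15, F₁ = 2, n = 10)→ F_2 = F_1 + F_0 = 17
F_3 = F_2 + F_1 = 19
F_4 = F_3 + F_2 = 36
...
= [15, 2, 17, 19, 36, 55, 91, 146, 237, 383]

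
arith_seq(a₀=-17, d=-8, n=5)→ [-17, -25, -33, -41, -49]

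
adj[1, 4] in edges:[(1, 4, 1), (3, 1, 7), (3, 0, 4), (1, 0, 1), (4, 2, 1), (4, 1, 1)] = 1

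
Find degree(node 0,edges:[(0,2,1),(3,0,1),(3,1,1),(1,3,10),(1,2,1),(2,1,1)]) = 2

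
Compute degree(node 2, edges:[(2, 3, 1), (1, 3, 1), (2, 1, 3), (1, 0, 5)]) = 2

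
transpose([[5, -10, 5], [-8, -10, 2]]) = [[5, -8], [-10, -10], [5, 2]]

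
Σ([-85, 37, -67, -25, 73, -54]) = -121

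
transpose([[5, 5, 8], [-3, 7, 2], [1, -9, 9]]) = [[5, -3, 1], [5, 7, -9], [8, 2, 9]]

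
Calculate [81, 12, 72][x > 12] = keep x where x > 12: 81✓, 12✗, 72✓
= [81, 72]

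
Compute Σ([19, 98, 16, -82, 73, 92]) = 216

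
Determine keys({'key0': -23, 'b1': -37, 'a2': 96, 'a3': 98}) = ['key0', 'b1', 'a2', 'a3']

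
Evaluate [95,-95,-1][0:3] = [95, -95, -1]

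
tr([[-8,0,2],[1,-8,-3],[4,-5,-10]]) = -26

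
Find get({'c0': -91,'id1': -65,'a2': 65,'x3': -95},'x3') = -95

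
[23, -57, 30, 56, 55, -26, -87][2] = 30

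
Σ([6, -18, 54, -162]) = -120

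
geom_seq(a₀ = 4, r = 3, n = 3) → [4, 12, 36]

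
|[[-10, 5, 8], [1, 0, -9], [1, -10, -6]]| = 805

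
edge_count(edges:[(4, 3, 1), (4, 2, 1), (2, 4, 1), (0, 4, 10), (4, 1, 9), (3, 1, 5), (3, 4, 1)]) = 7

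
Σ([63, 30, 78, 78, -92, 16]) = 63 + 30 + 78 + 78 + (-92) + 16
= 173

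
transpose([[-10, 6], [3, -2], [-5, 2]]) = [[-10, 3, -5], [6, -2, 2]]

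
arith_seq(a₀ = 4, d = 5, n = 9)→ [4, 9, 14, 19, 24, 29, 34, 39, 44]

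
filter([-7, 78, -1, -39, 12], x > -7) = keep x where x > -7: -7✗, 78✓, -1✓, -39✗, 12✓
= [78, -1, 12]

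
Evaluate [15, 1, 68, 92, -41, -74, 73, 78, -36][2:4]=[68, 92]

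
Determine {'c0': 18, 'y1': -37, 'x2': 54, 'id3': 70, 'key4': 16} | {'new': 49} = {'c0': 18, 'y1': -37, 'x2': 54, 'id3': 70, 'key4': 16, 'new': 49}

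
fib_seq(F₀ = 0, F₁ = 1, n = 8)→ [0, 1, 1, 2, 3, 5, 8, 13]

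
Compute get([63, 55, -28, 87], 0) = 63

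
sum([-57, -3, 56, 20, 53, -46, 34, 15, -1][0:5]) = slice → [-57, -3, 56, 20, 53]
(-57) + (-3) + 56 + 20 + 53
= 69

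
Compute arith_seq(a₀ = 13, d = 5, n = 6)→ [13, 18, 23, 28, 33, 38]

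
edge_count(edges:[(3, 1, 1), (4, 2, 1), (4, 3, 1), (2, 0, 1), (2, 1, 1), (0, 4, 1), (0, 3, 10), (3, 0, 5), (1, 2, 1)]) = 9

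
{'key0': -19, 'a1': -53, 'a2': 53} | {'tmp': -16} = {'key0': -19, 'a1': -53, 'a2': 53, 'tmp': -16}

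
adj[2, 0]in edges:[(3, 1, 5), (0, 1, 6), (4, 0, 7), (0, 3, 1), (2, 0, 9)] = 9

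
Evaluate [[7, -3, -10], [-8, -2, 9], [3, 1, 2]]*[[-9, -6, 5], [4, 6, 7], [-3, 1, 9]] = C[0][0] = (7)*(-9) + (-3)*(4) + (-10)*(-3) = -45
C[0][1] = (7)*(-6) + (-3)*(6) + (-10)*(1) = -70
C[0][2] = (7)*(5) + (-3)*(7) + (-10)*(9) = -76
C[1][0] = (-8)*(-9) + (-2)*(4) + (9)*(-3) = 37
C[1][1] = (-8)*(-6) + (-2)*(6) + (9)*(1) = 45
C[1][2] = (-8)*(5) + (-2)*(7) + (9)*(9) = 27
... (3 more cells)
= [[-45, -70, -76], [37, 45, 27], [-29, -10, 40]]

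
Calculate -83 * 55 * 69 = -314985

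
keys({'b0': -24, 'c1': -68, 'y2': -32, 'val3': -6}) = ['b0', 'c1', 'y2', 'val3']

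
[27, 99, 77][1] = 99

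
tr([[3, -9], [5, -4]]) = -1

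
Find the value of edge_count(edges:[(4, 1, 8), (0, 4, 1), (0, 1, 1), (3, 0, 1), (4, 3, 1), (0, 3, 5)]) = 6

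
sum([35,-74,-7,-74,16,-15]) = 35 + (-74) + (-7) + (-74) + 16 + (-15)
= -119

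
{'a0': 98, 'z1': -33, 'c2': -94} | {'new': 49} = {'a0': 98, 'z1': -33, 'c2': -94, 'new': 49}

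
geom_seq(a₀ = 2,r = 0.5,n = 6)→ [2.0, 1.0, 0.5, 0.25, 0.125, 0.0625]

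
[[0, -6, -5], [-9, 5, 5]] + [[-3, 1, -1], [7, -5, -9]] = [[-3, -5, -6], [-2, 0, -4]]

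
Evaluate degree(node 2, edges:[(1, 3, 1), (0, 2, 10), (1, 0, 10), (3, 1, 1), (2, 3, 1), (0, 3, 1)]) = 2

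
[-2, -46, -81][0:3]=[-2, -46, -81]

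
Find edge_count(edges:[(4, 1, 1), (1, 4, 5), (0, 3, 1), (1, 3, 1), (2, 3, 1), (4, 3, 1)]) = 6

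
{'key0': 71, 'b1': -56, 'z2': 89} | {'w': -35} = {'key0': 71, 'b1': -56, 'z2': 89, 'w': -35}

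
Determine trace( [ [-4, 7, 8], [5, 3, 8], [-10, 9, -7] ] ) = -8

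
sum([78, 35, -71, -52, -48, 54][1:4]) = -88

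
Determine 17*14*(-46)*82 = -897736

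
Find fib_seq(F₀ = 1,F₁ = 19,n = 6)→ [1, 19, 20, 39, 59, 98]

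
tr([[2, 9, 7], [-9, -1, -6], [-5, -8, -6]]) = diagonal: 2 + (-1) + (-6)
= -5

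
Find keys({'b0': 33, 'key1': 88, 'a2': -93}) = ['b0', 'key1', 'a2']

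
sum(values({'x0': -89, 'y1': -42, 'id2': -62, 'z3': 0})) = (-89) + (-42) + (-62) + 0
= -193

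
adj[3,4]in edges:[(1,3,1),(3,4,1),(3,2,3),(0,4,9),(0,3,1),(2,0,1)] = 1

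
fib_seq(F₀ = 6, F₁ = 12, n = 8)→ F_2 = F_1 + F_0 = 18
F_3 = F_2 + F_1 = 30
F_4 = F_3 + F_2 = 48
...
= [6, 12, 18, 30, 48, 78, 126, 204]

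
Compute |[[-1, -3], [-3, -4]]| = -5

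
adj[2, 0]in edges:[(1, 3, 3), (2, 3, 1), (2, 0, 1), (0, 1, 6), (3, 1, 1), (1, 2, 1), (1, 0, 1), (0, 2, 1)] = 1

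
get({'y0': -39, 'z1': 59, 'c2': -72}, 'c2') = -72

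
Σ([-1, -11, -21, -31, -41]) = -105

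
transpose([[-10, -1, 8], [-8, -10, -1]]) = [[-10, -8], [-1, -10], [8, -1]]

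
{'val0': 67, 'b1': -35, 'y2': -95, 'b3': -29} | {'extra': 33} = {'val0': 67, 'b1': -35, 'y2': -95, 'b3': -29, 'extra': 33}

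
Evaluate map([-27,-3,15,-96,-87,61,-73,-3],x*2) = -27*2=-54, -3*2=-6, 15*2=30, -96*2=-192, -87*2=-174, 61*2=122, -73*2=-146, -3*2=-6
= [-54, -6, 30, -192, -174, 122, -146, -6]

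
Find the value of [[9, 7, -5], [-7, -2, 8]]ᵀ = [[9, -7], [7, -2], [-5, 8]]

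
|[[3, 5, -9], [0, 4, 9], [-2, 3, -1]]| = (1)*(3)*det([[4, 9], [3, -1]]) + (-1)*(5)*det([[0, 9], [-2, -1]]) + (1)*(-9)*det([[0, 4], [-2, 3]])
= -93 + -90 + -72
= -255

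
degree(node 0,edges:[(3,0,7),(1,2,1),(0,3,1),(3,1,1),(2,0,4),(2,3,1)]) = 3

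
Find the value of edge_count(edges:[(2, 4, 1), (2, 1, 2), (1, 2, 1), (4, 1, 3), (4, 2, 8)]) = 5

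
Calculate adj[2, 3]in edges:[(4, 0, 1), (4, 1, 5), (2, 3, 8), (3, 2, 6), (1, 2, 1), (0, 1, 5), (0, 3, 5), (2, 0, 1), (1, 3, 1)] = 8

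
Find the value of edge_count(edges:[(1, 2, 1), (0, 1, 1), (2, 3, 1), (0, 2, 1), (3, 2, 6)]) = 5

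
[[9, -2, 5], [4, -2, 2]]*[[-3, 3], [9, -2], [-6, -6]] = C[0][0] = (9)*(-3) + (-2)*(9) + (5)*(-6) = -75
C[0][1] = (9)*(3) + (-2)*(-2) + (5)*(-6) = 1
C[1][0] = (4)*(-3) + (-2)*(9) + (2)*(-6) = -42
C[1][1] = (4)*(3) + (-2)*(-2) + (2)*(-6) = 4
= [[-75, 1], [-42, 4]]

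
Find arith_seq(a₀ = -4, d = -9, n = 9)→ a_0 = -4 + 0*-9 = -4
a_1 = -4 + 1*-9 = -13
a_2 = -4 + 2*-9 = -22
...
= [-4, -13, -22, -31, -40, -49, -58, -67, -76]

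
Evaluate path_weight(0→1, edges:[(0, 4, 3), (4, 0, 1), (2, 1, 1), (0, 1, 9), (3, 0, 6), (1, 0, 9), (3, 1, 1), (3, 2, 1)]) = 9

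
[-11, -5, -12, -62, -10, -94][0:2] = [-11, -5]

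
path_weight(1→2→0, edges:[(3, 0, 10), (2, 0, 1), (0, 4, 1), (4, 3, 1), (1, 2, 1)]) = w(1→2)=1 + w(2→0)=1
= 2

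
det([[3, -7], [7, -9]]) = 22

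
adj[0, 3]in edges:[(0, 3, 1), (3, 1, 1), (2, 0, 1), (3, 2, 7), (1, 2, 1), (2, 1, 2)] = 1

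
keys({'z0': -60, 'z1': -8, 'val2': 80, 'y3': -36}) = ['z0', 'z1', 'val2', 'y3']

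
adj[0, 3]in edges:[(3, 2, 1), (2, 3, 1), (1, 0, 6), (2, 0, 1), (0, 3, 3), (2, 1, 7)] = 3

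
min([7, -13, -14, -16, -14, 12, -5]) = -16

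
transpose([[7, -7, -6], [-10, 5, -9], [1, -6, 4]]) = [[7, -10, 1], [-7, 5, -6], [-6, -9, 4]]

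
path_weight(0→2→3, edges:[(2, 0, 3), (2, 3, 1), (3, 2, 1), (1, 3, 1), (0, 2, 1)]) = w(0→2)=1 + w(2→3)=1
= 2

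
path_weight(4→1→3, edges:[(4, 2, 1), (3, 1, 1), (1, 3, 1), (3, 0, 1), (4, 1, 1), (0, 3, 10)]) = w(4→1)=1 + w(1→3)=1
= 2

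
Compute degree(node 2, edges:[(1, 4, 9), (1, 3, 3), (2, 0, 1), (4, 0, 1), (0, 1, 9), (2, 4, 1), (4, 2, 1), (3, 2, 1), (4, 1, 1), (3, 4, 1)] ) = incident: (2,0), (2,4), (4,2), (3,2)
= 4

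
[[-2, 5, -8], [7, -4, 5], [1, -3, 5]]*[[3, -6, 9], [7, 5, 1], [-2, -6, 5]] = [[45, 85, -53], [-17, -92, 84], [-28, -51, 31]]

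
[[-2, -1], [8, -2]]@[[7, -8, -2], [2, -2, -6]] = [[-16, 18, 10], [52, -60, -4]]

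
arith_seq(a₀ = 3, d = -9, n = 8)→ [3, -6, -15, -24, -33, -42, -51, -60]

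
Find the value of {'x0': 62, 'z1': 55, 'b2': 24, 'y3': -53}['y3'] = -53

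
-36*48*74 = -127872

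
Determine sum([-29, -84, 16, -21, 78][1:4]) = -89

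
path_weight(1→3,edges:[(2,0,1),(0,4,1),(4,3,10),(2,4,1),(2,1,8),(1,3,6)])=w(1→3)=6
= 6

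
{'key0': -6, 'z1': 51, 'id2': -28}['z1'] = 51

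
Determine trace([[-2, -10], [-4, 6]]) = diagonal: (-2) + 6
= 4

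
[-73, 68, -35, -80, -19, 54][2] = -35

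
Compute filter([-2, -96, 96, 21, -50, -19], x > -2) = keep x where x > -2: -2✗, -96✗, 96✓, 21✓, -50✗, -19✗
= [96, 21]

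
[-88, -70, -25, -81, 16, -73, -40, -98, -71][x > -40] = keep x where x > -40: -88✗, -70✗, -25✓, -81✗, 16✓, -73✗, -40✗, -98✗, -71✗
= [-25, 16]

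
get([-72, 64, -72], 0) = -72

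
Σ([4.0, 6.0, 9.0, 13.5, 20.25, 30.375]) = 83.125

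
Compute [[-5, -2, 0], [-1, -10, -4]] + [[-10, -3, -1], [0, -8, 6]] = [[-15, -5, -1], [-1, -18, 2]]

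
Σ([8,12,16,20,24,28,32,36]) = 176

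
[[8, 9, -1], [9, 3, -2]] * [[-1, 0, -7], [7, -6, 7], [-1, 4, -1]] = C[0][0] = (8)*(-1) + (9)*(7) + (-1)*(-1) = 56
C[0][1] = (8)*(0) + (9)*(-6) + (-1)*(4) = -58
C[0][2] = (8)*(-7) + (9)*(7) + (-1)*(-1) = 8
C[1][0] = (9)*(-1) + (3)*(7) + (-2)*(-1) = 14
C[1][1] = (9)*(0) + (3)*(-6) + (-2)*(4) = -26
C[1][2] = (9)*(-7) + (3)*(7) + (-2)*(-1) = -40
= [[56, -58, 8], [14, -26, -40]]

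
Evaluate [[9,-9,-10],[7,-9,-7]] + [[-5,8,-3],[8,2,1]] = [[4, -1, -13], [15, -7, -6]]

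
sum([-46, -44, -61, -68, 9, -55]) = -265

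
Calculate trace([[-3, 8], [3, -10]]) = -13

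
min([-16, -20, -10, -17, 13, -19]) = -20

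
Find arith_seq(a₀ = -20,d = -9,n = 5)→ a_0 = -20 + 0*-9 = -20
a_1 = -20 + 1*-9 = -29
a_2 = -20 + 2*-9 = -38
...
= [-20, -29, -38, -47, -56]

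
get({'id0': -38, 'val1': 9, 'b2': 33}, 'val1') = 9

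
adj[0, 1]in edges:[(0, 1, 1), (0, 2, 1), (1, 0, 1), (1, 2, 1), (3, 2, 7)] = 1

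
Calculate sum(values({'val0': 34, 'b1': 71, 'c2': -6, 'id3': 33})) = 132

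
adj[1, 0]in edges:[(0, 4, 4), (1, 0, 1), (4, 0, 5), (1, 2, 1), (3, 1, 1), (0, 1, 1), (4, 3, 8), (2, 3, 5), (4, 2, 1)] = 1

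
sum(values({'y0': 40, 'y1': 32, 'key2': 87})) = 159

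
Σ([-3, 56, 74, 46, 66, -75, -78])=86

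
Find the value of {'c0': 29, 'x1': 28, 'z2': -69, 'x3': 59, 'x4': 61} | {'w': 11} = {'c0': 29, 'x1': 28, 'z2': -69, 'x3': 59, 'x4': 61, 'w': 11}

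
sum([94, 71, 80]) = 245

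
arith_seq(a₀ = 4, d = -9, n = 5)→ [4, -5, -14, -23, -32]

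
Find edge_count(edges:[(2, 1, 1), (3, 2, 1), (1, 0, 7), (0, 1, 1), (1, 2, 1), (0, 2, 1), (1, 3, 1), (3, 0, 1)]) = 8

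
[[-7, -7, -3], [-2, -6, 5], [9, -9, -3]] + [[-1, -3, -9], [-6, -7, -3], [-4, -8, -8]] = [[-8, -10, -12], [-8, -13, 2], [5, -17, -11]]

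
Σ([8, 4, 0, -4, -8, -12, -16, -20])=8 + 4 + 0 + (-4) + (-8) + (-12) + (-16) + (-20)
= -48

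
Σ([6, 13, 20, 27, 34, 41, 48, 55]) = 244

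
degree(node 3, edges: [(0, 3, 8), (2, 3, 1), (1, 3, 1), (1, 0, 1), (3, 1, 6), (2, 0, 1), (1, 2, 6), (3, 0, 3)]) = 5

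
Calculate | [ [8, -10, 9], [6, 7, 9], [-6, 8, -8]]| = (1)*(8)*det([[7, 9], [8, -8]]) + (-1)*(-10)*det([[6, 9], [-6, -8]]) + (1)*(9)*det([[6, 7], [-6, 8]])
= -1024 + 60 + 810
= -154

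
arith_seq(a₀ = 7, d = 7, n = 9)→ a_0 = 7 + 0*7 = 7
a_1 = 7 + 1*7 = 14
a_2 = 7 + 2*7 = 21
...
= [7, 14, 21, 28, 35, 42, 49, 56, 63]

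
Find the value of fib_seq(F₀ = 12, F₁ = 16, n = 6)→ [12, 16, 28, 44, 72, 116]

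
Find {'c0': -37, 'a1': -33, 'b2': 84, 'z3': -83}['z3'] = -83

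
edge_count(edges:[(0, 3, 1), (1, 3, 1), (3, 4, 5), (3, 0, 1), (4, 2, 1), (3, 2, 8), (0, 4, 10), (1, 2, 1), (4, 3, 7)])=9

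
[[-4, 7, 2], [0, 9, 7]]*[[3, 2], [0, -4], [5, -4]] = [[-2, -44], [35, -64]]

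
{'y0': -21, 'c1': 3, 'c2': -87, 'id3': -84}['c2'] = -87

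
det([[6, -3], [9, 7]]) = (6)*(7) - (-3)*(9)
= 69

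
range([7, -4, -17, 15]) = 32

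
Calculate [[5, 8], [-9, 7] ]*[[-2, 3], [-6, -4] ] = [[-58, -17], [-24, -55]]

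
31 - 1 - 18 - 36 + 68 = 44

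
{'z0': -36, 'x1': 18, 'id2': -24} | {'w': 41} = {'z0': -36, 'x1': 18, 'id2': -24, 'w': 41}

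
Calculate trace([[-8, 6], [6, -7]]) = -15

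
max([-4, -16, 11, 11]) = 11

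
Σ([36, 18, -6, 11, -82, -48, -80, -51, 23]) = 36 + 18 + (-6) + 11 + (-82) + (-48) + (-80) + (-51) + 23
= -179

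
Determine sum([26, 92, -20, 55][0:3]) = slice → [26, 92, -20]
26 + 92 + (-20)
= 98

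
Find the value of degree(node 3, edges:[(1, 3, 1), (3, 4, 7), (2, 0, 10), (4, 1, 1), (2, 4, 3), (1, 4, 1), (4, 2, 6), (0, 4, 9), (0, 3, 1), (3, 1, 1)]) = incident: (1,3), (3,4), (0,3), (3,1)
= 4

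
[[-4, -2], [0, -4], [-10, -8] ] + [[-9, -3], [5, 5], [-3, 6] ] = [[-13, -5], [5, 1], [-13, -2]]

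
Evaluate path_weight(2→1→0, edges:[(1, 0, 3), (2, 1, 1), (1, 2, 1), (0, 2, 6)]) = w(2→1)=1 + w(1→0)=3
= 4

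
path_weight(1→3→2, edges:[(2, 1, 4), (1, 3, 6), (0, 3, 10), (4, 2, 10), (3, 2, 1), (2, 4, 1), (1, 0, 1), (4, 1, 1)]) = 7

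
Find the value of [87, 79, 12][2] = 12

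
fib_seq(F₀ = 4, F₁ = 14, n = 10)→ F_2 = F_1 + F_0 = 18
F_3 = F_2 + F_1 = 32
F_4 = F_3 + F_2 = 50
...
= [4, 14, 18, 32, 50, 82, 132, 214, 346, 560]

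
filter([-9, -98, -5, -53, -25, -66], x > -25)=[-9, -5]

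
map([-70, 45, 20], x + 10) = -70+10=-60, 45+10=55, 20+10=30
= [-60, 55, 30]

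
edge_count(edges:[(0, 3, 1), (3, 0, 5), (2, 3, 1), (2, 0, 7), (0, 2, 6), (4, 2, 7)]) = 6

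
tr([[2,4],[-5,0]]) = diagonal: 2 + 0
= 2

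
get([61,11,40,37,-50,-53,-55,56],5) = -53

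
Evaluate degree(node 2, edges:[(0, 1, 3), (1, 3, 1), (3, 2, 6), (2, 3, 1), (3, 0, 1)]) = 2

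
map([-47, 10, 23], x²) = [2209, 100, 529]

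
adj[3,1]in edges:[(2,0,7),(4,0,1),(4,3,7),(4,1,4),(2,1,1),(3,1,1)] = 1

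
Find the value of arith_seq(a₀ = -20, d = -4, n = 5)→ a_0 = -20 + 0*-4 = -20
a_1 = -20 + 1*-4 = -24
a_2 = -20 + 2*-4 = -28
...
= [-20, -24, -28, -32, -36]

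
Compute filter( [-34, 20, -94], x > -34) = [20]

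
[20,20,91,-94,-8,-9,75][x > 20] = keep x where x > 20: 20✗, 20✗, 91✓, -94✗, -8✗, -9✗, 75✓
= [91, 75]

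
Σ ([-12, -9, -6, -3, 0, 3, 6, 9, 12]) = (-12) + (-9) + (-6) + (-3) + 0 + 3 + 6 + 9 + 12
= 0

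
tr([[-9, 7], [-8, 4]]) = -5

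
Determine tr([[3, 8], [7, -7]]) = -4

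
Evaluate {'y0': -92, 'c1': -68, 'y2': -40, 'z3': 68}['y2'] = -40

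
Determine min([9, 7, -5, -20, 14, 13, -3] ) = -20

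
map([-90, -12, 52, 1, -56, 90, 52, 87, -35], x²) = [8100, 144, 2704, 1, 3136, 8100, 2704, 7569, 1225]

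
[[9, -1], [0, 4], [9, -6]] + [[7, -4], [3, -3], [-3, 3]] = [[16, -5], [3, 1], [6, -3]]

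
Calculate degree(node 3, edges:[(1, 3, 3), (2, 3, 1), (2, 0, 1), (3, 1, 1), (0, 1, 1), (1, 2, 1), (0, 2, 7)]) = incident: (1,3), (2,3), (3,1)
= 3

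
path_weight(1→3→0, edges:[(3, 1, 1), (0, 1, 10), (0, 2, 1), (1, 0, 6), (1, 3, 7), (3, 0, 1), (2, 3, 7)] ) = 8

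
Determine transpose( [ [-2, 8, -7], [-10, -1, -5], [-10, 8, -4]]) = [[-2, -10, -10], [8, -1, 8], [-7, -5, -4]]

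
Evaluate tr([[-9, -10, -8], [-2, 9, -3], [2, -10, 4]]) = diagonal: (-9) + 9 + 4
= 4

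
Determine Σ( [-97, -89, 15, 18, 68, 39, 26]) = -20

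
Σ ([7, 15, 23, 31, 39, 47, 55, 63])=280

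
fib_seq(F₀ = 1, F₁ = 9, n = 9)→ F_2 = F_1 + F_0 = 10
F_3 = F_2 + F_1 = 19
F_4 = F_3 + F_2 = 29
...
= [1, 9, 10, 19, 29, 48, 77, 125, 202]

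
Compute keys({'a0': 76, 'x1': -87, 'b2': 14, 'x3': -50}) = ['a0', 'x1', 'b2', 'x3']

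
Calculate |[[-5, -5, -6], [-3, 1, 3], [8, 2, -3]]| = (1)*(-5)*det([[1, 3], [2, -3]]) + (-1)*(-5)*det([[-3, 3], [8, -3]]) + (1)*(-6)*det([[-3, 1], [8, 2]])
= 45 + -75 + 84
= 54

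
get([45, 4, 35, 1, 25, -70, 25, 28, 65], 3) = 1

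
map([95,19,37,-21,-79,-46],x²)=[9025, 361, 1369, 441, 6241, 2116]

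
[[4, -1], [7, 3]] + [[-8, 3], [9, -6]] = [[-4, 2], [16, -3]]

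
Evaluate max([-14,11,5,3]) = 11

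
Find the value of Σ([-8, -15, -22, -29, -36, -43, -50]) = -203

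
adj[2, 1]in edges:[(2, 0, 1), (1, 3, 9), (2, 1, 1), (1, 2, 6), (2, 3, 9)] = 1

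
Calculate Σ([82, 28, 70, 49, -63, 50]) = 216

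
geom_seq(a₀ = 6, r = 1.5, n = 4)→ a_0 = 6*1.5^0 = 6.0
a_1 = 6*1.5^1 = 9.0
a_2 = 6*1.5^2 = 13.5
...
= [6.0, 9.0, 13.5, 20.25]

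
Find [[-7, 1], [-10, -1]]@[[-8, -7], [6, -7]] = [[62, 42], [74, 77]]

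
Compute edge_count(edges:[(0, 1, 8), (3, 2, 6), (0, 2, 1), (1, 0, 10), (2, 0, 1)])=5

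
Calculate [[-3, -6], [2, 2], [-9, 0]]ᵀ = [[-3, 2, -9], [-6, 2, 0]]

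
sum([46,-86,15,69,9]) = 46 + (-86) + 15 + 69 + 9
= 53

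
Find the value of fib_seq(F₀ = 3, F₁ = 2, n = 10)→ F_2 = F_1 + F_0 = 5
F_3 = F_2 + F_1 = 7
F_4 = F_3 + F_2 = 12
...
= [3, 2, 5, 7, 12, 19, 31, 50, 81, 131]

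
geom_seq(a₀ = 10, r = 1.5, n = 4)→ [10.0, 15.0, 22.5, 33.75]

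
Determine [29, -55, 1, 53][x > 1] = [29, 53]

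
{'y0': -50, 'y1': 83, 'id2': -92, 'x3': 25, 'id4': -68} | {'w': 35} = {'y0': -50, 'y1': 83, 'id2': -92, 'x3': 25, 'id4': -68, 'w': 35}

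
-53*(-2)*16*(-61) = -103456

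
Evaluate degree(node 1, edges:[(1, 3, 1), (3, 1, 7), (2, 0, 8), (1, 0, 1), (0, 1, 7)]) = 4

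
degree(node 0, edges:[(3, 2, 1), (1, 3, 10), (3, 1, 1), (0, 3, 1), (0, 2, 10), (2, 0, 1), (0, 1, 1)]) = incident: (0,3), (0,2), (2,0), (0,1)
= 4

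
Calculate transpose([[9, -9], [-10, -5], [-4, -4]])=[[9, -10, -4], [-9, -5, -4]]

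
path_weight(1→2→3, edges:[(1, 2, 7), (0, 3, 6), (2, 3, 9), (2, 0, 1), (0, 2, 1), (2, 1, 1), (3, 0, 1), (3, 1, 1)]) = 16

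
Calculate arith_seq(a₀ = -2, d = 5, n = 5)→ a_0 = -2 + 0*5 = -2
a_1 = -2 + 1*5 = 3
a_2 = -2 + 2*5 = 8
...
= [-2, 3, 8, 13, 18]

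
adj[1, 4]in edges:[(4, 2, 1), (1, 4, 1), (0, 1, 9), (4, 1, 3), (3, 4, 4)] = 1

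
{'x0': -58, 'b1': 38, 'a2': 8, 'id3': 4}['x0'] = -58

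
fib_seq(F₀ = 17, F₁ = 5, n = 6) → [17, 5, 22, 27, 49, 76]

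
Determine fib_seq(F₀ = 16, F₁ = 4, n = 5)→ F_2 = F_1 + F_0 = 20
F_3 = F_2 + F_1 = 24
F_4 = F_3 + F_2 = 44
= [16, 4, 20, 24, 44]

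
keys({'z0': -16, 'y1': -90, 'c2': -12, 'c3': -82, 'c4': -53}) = ['z0', 'y1', 'c2', 'c3', 'c4']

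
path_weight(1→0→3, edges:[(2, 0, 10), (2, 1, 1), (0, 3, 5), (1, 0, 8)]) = w(1→0)=8 + w(0→3)=5
= 13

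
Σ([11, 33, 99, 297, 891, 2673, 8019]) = 12023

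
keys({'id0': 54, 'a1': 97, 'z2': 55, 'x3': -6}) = ['id0', 'a1', 'z2', 'x3']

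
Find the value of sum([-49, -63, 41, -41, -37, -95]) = -244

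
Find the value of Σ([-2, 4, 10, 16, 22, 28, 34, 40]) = (-2) + 4 + 10 + 16 + 22 + 28 + 34 + 40
= 152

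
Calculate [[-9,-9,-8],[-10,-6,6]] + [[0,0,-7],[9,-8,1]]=[[-9, -9, -15], [-1, -14, 7]]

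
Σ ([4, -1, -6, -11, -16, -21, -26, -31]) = 4 + (-1) + (-6) + (-11) + (-16) + (-21) + (-26) + (-31)
= -108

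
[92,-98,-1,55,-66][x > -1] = [92, 55]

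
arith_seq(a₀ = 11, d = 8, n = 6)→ a_0 = 11 + 0*8 = 11
a_1 = 11 + 1*8 = 19
a_2 = 11 + 2*8 = 27
...
= [11, 19, 27, 35, 43, 51]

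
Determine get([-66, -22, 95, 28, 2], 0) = -66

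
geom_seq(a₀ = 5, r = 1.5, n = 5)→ a_0 = 5*1.5^0 = 5.0
a_1 = 5*1.5^1 = 7.5
a_2 = 5*1.5^2 = 11.25
...
= [5.0, 7.5, 11.25, 16.875, 25.3125]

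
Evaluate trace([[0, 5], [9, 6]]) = 6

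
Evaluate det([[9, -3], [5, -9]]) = (9)*(-9) - (-3)*(5)
= -66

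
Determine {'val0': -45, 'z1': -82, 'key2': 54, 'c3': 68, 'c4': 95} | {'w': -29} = {'val0': -45, 'z1': -82, 'key2': 54, 'c3': 68, 'c4': 95, 'w': -29}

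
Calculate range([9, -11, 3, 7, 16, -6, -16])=32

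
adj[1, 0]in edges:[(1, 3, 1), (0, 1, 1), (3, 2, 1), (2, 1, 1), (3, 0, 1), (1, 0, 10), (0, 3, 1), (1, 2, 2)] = 10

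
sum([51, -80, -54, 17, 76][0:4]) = slice → [51, -80, -54, 17]
51 + (-80) + (-54) + 17
= -66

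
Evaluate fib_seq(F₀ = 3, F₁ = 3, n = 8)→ F_2 = F_1 + F_0 = 6
F_3 = F_2 + F_1 = 9
F_4 = F_3 + F_2 = 15
...
= [3, 3, 6, 9, 15, 24, 39, 63]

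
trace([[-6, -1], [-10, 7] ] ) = 1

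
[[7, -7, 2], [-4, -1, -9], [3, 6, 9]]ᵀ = [[7, -4, 3], [-7, -1, 6], [2, -9, 9]]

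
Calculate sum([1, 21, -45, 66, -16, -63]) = 1 + 21 + (-45) + 66 + (-16) + (-63)
= -36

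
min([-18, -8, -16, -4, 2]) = -18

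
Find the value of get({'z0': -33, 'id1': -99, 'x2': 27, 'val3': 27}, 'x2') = 27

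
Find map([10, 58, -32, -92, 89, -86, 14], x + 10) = [20, 68, -22, -82, 99, -76, 24]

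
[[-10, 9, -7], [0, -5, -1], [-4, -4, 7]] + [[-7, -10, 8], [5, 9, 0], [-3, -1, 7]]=[[-17, -1, 1], [5, 4, -1], [-7, -5, 14]]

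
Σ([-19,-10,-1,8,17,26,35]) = (-19) + (-10) + (-1) + 8 + 17 + 26 + 35
= 56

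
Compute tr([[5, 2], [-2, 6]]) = 11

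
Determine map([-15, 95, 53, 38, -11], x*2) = -15*2=-30, 95*2=190, 53*2=106, 38*2=76, -11*2=-22
= [-30, 190, 106, 76, -22]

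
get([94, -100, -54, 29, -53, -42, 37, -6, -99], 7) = -6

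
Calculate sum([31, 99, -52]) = 78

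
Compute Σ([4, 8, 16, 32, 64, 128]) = 4 + 8 + 16 + 32 + 64 + 128
= 252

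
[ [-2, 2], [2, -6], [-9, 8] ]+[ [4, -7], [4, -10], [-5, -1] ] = [[2, -5], [6, -16], [-14, 7]]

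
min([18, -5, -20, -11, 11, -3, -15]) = -20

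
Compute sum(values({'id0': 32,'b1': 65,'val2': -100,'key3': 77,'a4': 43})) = 117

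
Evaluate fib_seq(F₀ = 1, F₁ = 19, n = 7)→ F_2 = F_1 + F_0 = 20
F_3 = F_2 + F_1 = 39
F_4 = F_3 + F_2 = 59
...
= [1, 19, 20, 39, 59, 98, 157]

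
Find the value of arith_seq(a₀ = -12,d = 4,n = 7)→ a_0 = -12 + 0*4 = -12
a_1 = -12 + 1*4 = -8
a_2 = -12 + 2*4 = -4
...
= [-12, -8, -4, 0, 4, 8, 12]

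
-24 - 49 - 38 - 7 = -118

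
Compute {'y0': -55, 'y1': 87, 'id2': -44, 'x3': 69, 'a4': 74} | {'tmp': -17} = {'y0': -55, 'y1': 87, 'id2': -44, 'x3': 69, 'a4': 74, 'tmp': -17}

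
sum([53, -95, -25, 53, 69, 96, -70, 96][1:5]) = 2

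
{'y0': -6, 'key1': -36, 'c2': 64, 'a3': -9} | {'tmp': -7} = {'y0': -6, 'key1': -36, 'c2': 64, 'a3': -9, 'tmp': -7}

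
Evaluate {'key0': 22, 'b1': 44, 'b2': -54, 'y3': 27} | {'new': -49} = {'key0': 22, 'b1': 44, 'b2': -54, 'y3': 27, 'new': -49}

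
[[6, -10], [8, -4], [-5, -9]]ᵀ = [[6, 8, -5], [-10, -4, -9]]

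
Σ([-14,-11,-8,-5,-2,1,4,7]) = (-14) + (-11) + (-8) + (-5) + (-2) + 1 + 4 + 7
= -28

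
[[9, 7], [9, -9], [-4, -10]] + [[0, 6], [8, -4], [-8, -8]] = [[9, 13], [17, -13], [-12, -18]]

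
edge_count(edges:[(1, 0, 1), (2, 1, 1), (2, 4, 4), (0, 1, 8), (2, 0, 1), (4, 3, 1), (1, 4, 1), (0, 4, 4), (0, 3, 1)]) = 9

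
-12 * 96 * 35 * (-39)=1572480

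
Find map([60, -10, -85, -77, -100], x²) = [3600, 100, 7225, 5929, 10000]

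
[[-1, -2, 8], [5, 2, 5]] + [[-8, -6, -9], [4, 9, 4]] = [[-9, -8, -1], [9, 11, 9]]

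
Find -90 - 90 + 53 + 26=-101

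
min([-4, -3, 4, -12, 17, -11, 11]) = -12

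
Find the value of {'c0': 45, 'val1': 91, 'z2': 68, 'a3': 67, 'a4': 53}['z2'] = 68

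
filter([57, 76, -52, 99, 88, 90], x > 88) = [99, 90]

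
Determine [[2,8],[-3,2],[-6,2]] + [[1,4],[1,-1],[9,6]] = [[3, 12], [-2, 1], [3, 8]]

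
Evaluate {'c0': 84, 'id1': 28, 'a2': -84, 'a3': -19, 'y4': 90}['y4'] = 90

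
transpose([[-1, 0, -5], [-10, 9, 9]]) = [[-1, -10], [0, 9], [-5, 9]]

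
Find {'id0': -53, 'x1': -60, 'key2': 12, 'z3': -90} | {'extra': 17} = {'id0': -53, 'x1': -60, 'key2': 12, 'z3': -90, 'extra': 17}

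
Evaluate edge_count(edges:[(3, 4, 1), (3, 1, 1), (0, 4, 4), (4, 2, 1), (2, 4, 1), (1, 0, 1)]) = 6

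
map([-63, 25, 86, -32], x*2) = [-126, 50, 172, -64]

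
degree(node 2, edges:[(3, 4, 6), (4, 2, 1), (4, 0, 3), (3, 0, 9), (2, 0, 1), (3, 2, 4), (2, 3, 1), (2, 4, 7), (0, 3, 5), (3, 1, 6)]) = 5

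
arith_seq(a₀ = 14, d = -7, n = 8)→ [14, 7, 0, -7, -14, -21, -28, -35]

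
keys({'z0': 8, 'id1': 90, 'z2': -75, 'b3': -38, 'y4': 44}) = ['z0', 'id1', 'z2', 'b3', 'y4']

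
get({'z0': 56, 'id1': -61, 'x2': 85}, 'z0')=56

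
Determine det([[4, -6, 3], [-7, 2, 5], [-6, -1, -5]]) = (1)*(4)*det([[2, 5], [-1, -5]]) + (-1)*(-6)*det([[-7, 5], [-6, -5]]) + (1)*(3)*det([[-7, 2], [-6, -1]])
= -20 + 390 + 57
= 427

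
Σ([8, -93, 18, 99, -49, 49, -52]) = 8 + (-93) + 18 + 99 + (-49) + 49 + (-52)
= -20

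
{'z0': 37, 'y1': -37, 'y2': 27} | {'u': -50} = {'z0': 37, 'y1': -37, 'y2': 27, 'u': -50}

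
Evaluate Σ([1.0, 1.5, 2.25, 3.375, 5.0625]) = 13.1875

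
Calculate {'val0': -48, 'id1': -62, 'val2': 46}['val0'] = -48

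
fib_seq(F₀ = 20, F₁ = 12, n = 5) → [20, 12, 32, 44, 76]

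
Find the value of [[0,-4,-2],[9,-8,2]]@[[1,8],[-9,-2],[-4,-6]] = [[44, 20], [73, 76]]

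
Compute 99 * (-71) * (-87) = 611523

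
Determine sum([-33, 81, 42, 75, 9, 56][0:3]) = slice → [-33, 81, 42]
(-33) + 81 + 42
= 90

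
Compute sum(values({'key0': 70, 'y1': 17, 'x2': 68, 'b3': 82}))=237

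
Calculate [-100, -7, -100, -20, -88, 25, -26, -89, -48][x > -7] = [25]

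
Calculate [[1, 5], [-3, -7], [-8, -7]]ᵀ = [[1, -3, -8], [5, -7, -7]]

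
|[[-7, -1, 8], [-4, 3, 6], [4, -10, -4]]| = -120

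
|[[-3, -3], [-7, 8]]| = -45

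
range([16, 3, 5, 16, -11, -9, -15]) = 31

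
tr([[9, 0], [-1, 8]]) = diagonal: 9 + 8
= 17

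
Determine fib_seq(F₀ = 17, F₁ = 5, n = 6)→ F_2 = F_1 + F_0 = 22
F_3 = F_2 + F_1 = 27
F_4 = F_3 + F_2 = 49
...
= [17, 5, 22, 27, 49, 76]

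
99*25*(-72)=-178200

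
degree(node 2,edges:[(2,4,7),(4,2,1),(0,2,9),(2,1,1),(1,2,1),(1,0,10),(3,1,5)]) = incident: (2,4), (4,2), (0,2), (2,1), (1,2)
= 5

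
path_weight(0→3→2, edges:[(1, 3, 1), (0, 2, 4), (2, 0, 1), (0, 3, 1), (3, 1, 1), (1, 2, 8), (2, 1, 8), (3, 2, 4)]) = w(0→3)=1 + w(3→2)=4
= 5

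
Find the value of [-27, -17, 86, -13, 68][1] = -17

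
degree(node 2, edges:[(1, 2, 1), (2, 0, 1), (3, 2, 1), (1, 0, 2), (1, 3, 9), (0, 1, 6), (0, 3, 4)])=incident: (1,2), (2,0), (3,2)
= 3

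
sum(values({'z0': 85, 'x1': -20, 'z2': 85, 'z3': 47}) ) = 197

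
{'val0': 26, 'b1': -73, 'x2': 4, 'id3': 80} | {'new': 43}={'val0': 26, 'b1': -73, 'x2': 4, 'id3': 80, 'new': 43}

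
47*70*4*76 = 1000160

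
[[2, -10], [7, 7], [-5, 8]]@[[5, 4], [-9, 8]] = C[0][0] = (2)*(5) + (-10)*(-9) = 100
C[0][1] = (2)*(4) + (-10)*(8) = -72
C[1][0] = (7)*(5) + (7)*(-9) = -28
C[1][1] = (7)*(4) + (7)*(8) = 84
C[2][0] = (-5)*(5) + (8)*(-9) = -97
C[2][1] = (-5)*(4) + (8)*(8) = 44
= [[100, -72], [-28, 84], [-97, 44]]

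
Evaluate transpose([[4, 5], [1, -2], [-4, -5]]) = [[4, 1, -4], [5, -2, -5]]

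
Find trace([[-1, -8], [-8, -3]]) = diagonal: (-1) + (-3)
= -4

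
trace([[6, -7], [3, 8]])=14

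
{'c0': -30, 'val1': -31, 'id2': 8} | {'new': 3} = {'c0': -30, 'val1': -31, 'id2': 8, 'new': 3}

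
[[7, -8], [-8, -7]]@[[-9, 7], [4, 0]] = C[0][0] = (7)*(-9) + (-8)*(4) = -95
C[0][1] = (7)*(7) + (-8)*(0) = 49
C[1][0] = (-8)*(-9) + (-7)*(4) = 44
C[1][1] = (-8)*(7) + (-7)*(0) = -56
= [[-95, 49], [44, -56]]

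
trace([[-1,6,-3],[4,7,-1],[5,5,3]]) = diagonal: (-1) + 7 + 3
= 9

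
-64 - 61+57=-68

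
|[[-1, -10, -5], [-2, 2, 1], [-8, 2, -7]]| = (1)*(-1)*det([[2, 1], [2, -7]]) + (-1)*(-10)*det([[-2, 1], [-8, -7]]) + (1)*(-5)*det([[-2, 2], [-8, 2]])
= 16 + 220 + -60
= 176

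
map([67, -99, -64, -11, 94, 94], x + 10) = 67+10=77, -99+10=-89, -64+10=-54, -11+10=-1, 94+10=104, 94+10=104
= [77, -89, -54, -1, 104, 104]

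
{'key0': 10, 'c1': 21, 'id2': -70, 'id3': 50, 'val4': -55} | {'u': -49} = {'key0': 10, 'c1': 21, 'id2': -70, 'id3': 50, 'val4': -55, 'u': -49}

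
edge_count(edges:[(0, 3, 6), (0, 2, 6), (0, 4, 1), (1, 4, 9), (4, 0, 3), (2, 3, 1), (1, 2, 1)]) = 7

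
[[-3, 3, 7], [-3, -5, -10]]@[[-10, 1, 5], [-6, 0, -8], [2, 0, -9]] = C[0][0] = (-3)*(-10) + (3)*(-6) + (7)*(2) = 26
C[0][1] = (-3)*(1) + (3)*(0) + (7)*(0) = -3
C[0][2] = (-3)*(5) + (3)*(-8) + (7)*(-9) = -102
C[1][0] = (-3)*(-10) + (-5)*(-6) + (-10)*(2) = 40
C[1][1] = (-3)*(1) + (-5)*(0) + (-10)*(0) = -3
C[1][2] = (-3)*(5) + (-5)*(-8) + (-10)*(-9) = 115
= [[26, -3, -102], [40, -3, 115]]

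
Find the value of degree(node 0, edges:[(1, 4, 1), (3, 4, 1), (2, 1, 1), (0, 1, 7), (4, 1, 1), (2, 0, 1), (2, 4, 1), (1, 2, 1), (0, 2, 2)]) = incident: (0,1), (2,0), (0,2)
= 3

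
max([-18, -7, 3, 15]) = 15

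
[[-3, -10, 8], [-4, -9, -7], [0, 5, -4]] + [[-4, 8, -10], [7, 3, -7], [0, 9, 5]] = [[-7, -2, -2], [3, -6, -14], [0, 14, 1]]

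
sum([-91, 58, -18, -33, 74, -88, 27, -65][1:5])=slice → [58, -18, -33, 74]
58 + (-18) + (-33) + 74
= 81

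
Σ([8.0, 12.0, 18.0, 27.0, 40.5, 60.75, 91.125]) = 257.375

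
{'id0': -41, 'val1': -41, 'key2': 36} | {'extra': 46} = {'id0': -41, 'val1': -41, 'key2': 36, 'extra': 46}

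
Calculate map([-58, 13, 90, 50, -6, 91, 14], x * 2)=[-116, 26, 180, 100, -12, 182, 28]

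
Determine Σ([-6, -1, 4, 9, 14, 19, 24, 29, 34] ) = 126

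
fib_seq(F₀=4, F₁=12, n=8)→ [4, 12, 16, 28, 44, 72, 116, 188]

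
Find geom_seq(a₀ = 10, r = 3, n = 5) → a_0 = 10*3^0 = 10
a_1 = 10*3^1 = 30
a_2 = 10*3^2 = 90
...
= [10, 30, 90, 270, 810]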